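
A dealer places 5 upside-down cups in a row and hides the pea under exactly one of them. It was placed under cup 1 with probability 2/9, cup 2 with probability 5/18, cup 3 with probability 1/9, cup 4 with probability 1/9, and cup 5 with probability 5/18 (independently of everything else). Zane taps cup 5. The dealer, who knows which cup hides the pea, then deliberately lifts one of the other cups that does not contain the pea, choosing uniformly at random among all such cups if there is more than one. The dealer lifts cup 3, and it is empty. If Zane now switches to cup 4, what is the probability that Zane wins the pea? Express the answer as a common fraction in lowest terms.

Apply Bayes' rule, conditioning on where the pea actually is.
If it is under cup 1 (prior 2/9): the dealer has 3 equally likely choices, so probability 1/3; weight (2/9)·(1/3) = 2/27.
If it is under cup 2 (prior 5/18): the dealer has 3 equally likely choices, so probability 1/3; weight (5/18)·(1/3) = 5/54.
If it is under cup 3 (prior 1/9): the dealer opened cup 3, so this case is ruled out; weight (1/9)·0 = 0.
If it is under cup 4 (prior 1/9): the dealer has 3 equally likely choices, so probability 1/3; weight (1/9)·(1/3) = 1/27.
If it is under cup 5 (prior 5/18): the dealer has 4 equally likely choices, so probability 1/4; weight (5/18)·(1/4) = 5/72.
The weights sum to 59/216.
So P(the pea under cup 4 | the dealer opened cup 3) = (1/27) / (59/216) = 8/59.

8/59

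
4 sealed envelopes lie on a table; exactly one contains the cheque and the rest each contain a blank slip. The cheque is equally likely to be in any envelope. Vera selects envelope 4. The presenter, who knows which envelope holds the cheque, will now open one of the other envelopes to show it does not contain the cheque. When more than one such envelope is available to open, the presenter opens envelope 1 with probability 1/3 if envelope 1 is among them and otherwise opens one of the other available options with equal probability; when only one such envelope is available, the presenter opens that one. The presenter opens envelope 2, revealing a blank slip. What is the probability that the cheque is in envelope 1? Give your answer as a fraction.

1/3

Apply Bayes' rule, conditioning on where the cheque actually is.
If it is in envelope 1 (prior 1/4): envelope 1 holds the prize so is unavailable; the presenter chooses uniformly among the 2 others, probability 1/2; weight (1/4)·(1/2) = 1/8.
If it is in envelope 2 (prior 1/4): the presenter opened envelope 2, so this case is ruled out; weight (1/4)·0 = 0.
If it is in envelope 3 (prior 1/4): envelope 1 is available but not opened, probability 2/3; weight (1/4)·(2/3) = 1/6.
If it is in envelope 4 (prior 1/4): envelope 1 is available but not opened; envelope 2 gets probability (1 − 1/3)/2 = 1/3; weight (1/4)·(1/3) = 1/12.
The weights sum to 3/8.
So P(the cheque in envelope 1 | the presenter opened envelope 2) = (1/8) / (3/8) = 1/3.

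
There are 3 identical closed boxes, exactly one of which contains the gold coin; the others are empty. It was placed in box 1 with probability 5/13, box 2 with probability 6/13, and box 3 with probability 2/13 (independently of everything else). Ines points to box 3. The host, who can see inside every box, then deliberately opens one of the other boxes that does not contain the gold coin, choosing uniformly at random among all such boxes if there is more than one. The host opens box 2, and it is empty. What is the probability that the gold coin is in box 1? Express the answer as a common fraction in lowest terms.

5/6

Apply Bayes' rule, conditioning on where the gold coin actually is.
If it is in box 1 (prior 5/13): the host has no choice, probability 1; weight (5/13)·1 = 5/13.
If it is in box 2 (prior 6/13): the host opened box 2, so this case is ruled out; weight (6/13)·0 = 0.
If it is in box 3 (prior 2/13): the host has 2 equally likely choices, so probability 1/2; weight (2/13)·(1/2) = 1/13.
The weights sum to 6/13.
So P(the gold coin in box 1 | the host opened box 2) = (5/13) / (6/13) = 5/6.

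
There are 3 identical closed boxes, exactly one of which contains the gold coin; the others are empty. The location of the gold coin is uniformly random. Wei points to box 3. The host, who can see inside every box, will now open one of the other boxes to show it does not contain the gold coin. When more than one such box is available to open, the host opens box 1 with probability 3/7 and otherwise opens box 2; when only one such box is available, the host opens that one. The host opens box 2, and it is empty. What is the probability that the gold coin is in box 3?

Condition on the true location of the gold coin.
If it is in box 1 (prior 1/3): only box 2 is available, probability 1; weight (1/3)·1 = 1/3.
If it is in box 2 (prior 1/3): the host opened box 2, so this case is ruled out; weight (1/3)·0 = 0.
If it is in box 3 (prior 1/3): box 1 is available but not opened, probability 4/7; weight (1/3)·(4/7) = 4/21.
The weights sum to 11/21.
So P(the gold coin in box 3 | the host opened box 2) = (4/21) / (11/21) = 4/11.

4/11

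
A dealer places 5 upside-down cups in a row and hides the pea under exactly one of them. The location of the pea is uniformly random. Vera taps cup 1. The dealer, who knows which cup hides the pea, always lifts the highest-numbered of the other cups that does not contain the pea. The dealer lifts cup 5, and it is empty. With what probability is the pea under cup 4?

1/4

Condition on the true location of the pea.
If it is under any of cups 1, 2, 3, and 4 (prior 1/5 each): cup 5 is the highest-numbered option available, probability 1; weight (1/5)·1 = 1/5 each.
If it is under cup 5 (prior 1/5): the dealer opened cup 5, so this case is ruled out; weight (1/5)·0 = 0.
The weights sum to 4/5.
So P(the pea under cup 4 | the dealer opened cup 5) = (1/5) / (4/5) = 1/4.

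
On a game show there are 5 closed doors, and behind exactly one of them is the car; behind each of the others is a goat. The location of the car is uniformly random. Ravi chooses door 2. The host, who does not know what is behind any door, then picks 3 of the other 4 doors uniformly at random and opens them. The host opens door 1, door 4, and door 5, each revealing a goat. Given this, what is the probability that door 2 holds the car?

Consider each possible location of the car in turn.
If it is behind any of doors 1, 4, and 5 (prior 1/5 each): that door was opened and seen not to hold the prize — ruled out; weight (1/5)·0 = 0 each.
If it is behind either of doors 2 and 3 (prior 1/5 each): the host picks exactly this set with probability 1/4 regardless, and none is the prize; weight (1/5)·(1/4) = 1/20 each.
The weights sum to 1/10.
So P(the car behind door 2 | the host opened door 1, door 4, and door 5) = (1/20) / (1/10) = 1/2.

1/2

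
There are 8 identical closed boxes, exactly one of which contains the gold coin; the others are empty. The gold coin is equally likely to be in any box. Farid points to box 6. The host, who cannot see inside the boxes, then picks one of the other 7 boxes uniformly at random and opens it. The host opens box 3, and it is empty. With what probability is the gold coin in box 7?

1/7

Consider each possible location of the gold coin in turn.
If it is in any of boxes 1, 2, 4, 5, 6, 7, and 8 (prior 1/8 each): the host picks box 3 with probability 1/7 regardless, and it is not the prize; weight (1/8)·(1/7) = 1/56 each.
If it is in box 3 (prior 1/8): the host opened box 3, so this case is ruled out; weight (1/8)·0 = 0.
The weights sum to 1/8.
So P(the gold coin in box 7 | the host opened box 3) = (1/56) / (1/8) = 1/7.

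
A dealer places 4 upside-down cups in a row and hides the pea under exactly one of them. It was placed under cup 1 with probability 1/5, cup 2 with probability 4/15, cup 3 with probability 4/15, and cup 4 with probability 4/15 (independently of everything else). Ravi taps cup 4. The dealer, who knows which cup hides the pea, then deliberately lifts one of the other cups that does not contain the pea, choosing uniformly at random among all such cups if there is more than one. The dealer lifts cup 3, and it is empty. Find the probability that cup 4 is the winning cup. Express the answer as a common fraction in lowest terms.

8/29

Condition on the true location of the pea.
If it is under cup 1 (prior 1/5): the dealer has 2 equally likely choices, so probability 1/2; weight (1/5)·(1/2) = 1/10.
If it is under cup 2 (prior 4/15): the dealer has 2 equally likely choices, so probability 1/2; weight (4/15)·(1/2) = 2/15.
If it is under cup 3 (prior 4/15): the dealer opened cup 3, so this case is ruled out; weight (4/15)·0 = 0.
If it is under cup 4 (prior 4/15): the dealer has 3 equally likely choices, so probability 1/3; weight (4/15)·(1/3) = 4/45.
The weights sum to 29/90.
So P(the pea under cup 4 | the dealer opened cup 3) = (4/45) / (29/90) = 8/29.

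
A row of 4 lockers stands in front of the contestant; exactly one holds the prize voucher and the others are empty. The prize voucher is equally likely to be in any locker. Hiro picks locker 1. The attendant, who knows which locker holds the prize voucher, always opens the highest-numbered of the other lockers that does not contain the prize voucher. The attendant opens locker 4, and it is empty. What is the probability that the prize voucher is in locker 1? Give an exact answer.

1/3

Condition on the true location of the prize voucher.
If it is in any of lockers 1, 2, and 3 (prior 1/4 each): locker 4 is the highest-numbered option available, probability 1; weight (1/4)·1 = 1/4 each.
If it is in locker 4 (prior 1/4): the attendant opened locker 4, so this case is ruled out; weight (1/4)·0 = 0.
The weights sum to 3/4.
So P(the prize voucher in locker 1 | the attendant opened locker 4) = (1/4) / (3/4) = 1/3.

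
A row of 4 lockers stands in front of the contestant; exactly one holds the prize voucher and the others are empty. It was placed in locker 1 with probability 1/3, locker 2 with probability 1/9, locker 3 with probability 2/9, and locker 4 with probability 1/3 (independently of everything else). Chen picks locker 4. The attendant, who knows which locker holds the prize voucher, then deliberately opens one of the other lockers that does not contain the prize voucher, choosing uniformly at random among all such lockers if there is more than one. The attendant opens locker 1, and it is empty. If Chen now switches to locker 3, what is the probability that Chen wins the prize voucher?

Condition on the true location of the prize voucher.
If it is in locker 1 (prior 1/3): the attendant opened locker 1, so this case is ruled out; weight (1/3)·0 = 0.
If it is in locker 2 (prior 1/9): the attendant has 2 equally likely choices, so probability 1/2; weight (1/9)·(1/2) = 1/18.
If it is in locker 3 (prior 2/9): the attendant has 2 equally likely choices, so probability 1/2; weight (2/9)·(1/2) = 1/9.
If it is in locker 4 (prior 1/3): the attendant has 3 equally likely choices, so probability 1/3; weight (1/3)·(1/3) = 1/9.
The weights sum to 5/18.
So P(the prize voucher in locker 3 | the attendant opened locker 1) = (1/9) / (5/18) = 2/5.

2/5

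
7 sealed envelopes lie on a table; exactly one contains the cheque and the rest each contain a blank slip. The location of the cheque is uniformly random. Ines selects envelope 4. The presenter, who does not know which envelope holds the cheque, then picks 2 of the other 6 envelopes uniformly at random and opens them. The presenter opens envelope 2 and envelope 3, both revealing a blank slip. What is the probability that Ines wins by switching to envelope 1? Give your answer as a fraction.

Because the presenter chose which envelopes to open without knowing where the cheque is, the choice is independent of the prize location. Learning that none of the 2 opened envelopes holds the cheque simply rules out those 2 locations and leaves the remaining 5 envelopes still equally likely by symmetry.
So P(the cheque in envelope 1) = 1/5.

1/5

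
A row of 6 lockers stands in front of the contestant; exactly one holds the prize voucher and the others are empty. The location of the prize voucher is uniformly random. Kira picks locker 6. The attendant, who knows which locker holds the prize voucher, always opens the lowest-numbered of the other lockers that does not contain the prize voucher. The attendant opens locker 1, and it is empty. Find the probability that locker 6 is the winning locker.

1/5

Apply Bayes' rule, conditioning on where the prize voucher actually is.
If it is in locker 1 (prior 1/6): the attendant opened locker 1, so this case is ruled out; weight (1/6)·0 = 0.
If it is in any of lockers 2, 3, 4, 5, and 6 (prior 1/6 each): locker 1 is the lowest-numbered option available, probability 1; weight (1/6)·1 = 1/6 each.
The weights sum to 5/6.
So P(the prize voucher in locker 6 | the attendant opened locker 1) = (1/6) / (5/6) = 1/5.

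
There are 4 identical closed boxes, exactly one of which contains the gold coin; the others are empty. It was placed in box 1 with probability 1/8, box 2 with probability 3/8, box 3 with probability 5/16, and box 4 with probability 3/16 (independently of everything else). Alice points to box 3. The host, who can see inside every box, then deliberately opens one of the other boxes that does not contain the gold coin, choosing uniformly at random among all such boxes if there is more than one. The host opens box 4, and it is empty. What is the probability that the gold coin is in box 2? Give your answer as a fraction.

Condition on the true location of the gold coin.
If it is in box 1 (prior 1/8): the host has 2 equally likely choices, so probability 1/2; weight (1/8)·(1/2) = 1/16.
If it is in box 2 (prior 3/8): the host has 2 equally likely choices, so probability 1/2; weight (3/8)·(1/2) = 3/16.
If it is in box 3 (prior 5/16): the host has 3 equally likely choices, so probability 1/3; weight (5/16)·(1/3) = 5/48.
If it is in box 4 (prior 3/16): the host opened box 4, so this case is ruled out; weight (3/16)·0 = 0.
The weights sum to 17/48.
So P(the gold coin in box 2 | the host opened box 4) = (3/16) / (17/48) = 9/17.

9/17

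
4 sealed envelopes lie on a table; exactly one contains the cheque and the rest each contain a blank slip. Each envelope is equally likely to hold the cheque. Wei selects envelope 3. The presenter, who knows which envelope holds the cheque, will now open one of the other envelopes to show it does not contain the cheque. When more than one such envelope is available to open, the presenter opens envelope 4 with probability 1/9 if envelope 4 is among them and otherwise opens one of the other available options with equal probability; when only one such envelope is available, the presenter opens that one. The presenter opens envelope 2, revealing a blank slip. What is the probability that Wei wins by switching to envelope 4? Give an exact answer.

Condition on the true location of the cheque.
If it is in envelope 1 (prior 1/4): envelope 4 is available but not opened, probability 8/9; weight (1/4)·(8/9) = 2/9.
If it is in envelope 2 (prior 1/4): the presenter opened envelope 2, so this case is ruled out; weight (1/4)·0 = 0.
If it is in envelope 3 (prior 1/4): envelope 4 is available but not opened; envelope 2 gets probability (1 − 1/9)/2 = 4/9; weight (1/4)·(4/9) = 1/9.
If it is in envelope 4 (prior 1/4): envelope 4 holds the prize so is unavailable; the presenter chooses uniformly among the 2 others, probability 1/2; weight (1/4)·(1/2) = 1/8.
The weights sum to 11/24.
So P(the cheque in envelope 4 | the presenter opened envelope 2) = (1/8) / (11/24) = 3/11.

3/11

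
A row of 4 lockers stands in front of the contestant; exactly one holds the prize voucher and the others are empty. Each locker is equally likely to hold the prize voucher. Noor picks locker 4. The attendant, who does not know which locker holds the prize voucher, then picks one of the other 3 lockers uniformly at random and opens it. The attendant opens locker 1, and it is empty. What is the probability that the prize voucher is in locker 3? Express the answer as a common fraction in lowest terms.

Because the attendant chose which locker to open without knowing where the prize voucher is, the choice is independent of the prize location. Learning that locker 1 does not hold the prize voucher simply rules out that one location and leaves the remaining 3 lockers still equally likely by symmetry.
So P(the prize voucher in locker 3) = 1/3.

1/3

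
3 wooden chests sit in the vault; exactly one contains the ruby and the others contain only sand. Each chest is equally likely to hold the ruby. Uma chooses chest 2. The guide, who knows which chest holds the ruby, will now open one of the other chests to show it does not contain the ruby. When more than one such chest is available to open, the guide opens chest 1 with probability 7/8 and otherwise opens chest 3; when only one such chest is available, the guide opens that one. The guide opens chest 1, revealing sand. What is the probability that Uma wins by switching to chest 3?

Consider each possible location of the ruby in turn.
If it is in chest 1 (prior 1/3): the guide opened chest 1, so this case is ruled out; weight (1/3)·0 = 0.
If it is in chest 2 (prior 1/3): chest 1 is available, opened with probability 7/8; weight (1/3)·(7/8) = 7/24.
If it is in chest 3 (prior 1/3): only chest 1 is available, probability 1; weight (1/3)·1 = 1/3.
The weights sum to 5/8.
So P(the ruby in chest 3 | the guide opened chest 1) = (1/3) / (5/8) = 8/15.

8/15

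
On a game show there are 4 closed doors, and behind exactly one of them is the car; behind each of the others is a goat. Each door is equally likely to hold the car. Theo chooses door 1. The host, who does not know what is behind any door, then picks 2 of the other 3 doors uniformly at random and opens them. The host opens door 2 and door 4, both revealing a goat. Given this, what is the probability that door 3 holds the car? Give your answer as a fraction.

Because the host chose which doors to open without knowing where the car is, the choice is independent of the prize location. Learning that none of the 2 opened doors holds the car simply rules out those 2 locations and leaves the remaining 2 doors still equally likely by symmetry.
So P(the car behind door 3) = 1/2.

1/2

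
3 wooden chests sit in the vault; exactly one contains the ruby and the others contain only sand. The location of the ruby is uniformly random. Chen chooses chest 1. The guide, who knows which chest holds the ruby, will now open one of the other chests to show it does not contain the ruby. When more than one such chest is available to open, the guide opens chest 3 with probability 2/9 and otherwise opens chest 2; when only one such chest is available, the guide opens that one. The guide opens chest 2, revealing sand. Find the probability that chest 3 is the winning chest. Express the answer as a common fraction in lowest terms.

9/16

Consider each possible location of the ruby in turn.
If it is in chest 1 (prior 1/3): chest 3 is available but not opened, probability 7/9; weight (1/3)·(7/9) = 7/27.
If it is in chest 2 (prior 1/3): the guide opened chest 2, so this case is ruled out; weight (1/3)·0 = 0.
If it is in chest 3 (prior 1/3): only chest 2 is available, probability 1; weight (1/3)·1 = 1/3.
The weights sum to 16/27.
So P(the ruby in chest 3 | the guide opened chest 2) = (1/3) / (16/27) = 9/16.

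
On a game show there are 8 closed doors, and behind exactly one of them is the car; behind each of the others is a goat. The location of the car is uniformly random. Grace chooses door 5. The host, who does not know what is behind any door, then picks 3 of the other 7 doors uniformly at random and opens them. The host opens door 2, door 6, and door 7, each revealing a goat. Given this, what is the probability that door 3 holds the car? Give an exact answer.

1/5

Because the host chose which doors to open without knowing where the car is, the choice is independent of the prize location. Learning that none of the 3 opened doors holds the car simply rules out those 3 locations and leaves the remaining 5 doors still equally likely by symmetry.
So P(the car behind door 3) = 1/5.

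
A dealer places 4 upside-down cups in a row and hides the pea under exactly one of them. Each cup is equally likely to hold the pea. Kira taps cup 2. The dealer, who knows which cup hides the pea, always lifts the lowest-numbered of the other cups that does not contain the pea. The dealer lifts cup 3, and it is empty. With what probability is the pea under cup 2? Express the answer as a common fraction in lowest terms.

0

Condition on the true location of the pea.
If it is under cup 1 (prior 1/4): cup 3 is the lowest-numbered option available, probability 1; weight (1/4)·1 = 1/4.
If it is under either of cups 2 and 4 (prior 1/4 each): the dealer would have opened cup 1 instead, probability 0; weight (1/4)·0 = 0 each.
If it is under cup 3 (prior 1/4): the dealer opened cup 3, so this case is ruled out; weight (1/4)·0 = 0.
The weights sum to 1/4.
So P(the pea under cup 2 | the dealer opened cup 3) = 0 / (1/4) = 0.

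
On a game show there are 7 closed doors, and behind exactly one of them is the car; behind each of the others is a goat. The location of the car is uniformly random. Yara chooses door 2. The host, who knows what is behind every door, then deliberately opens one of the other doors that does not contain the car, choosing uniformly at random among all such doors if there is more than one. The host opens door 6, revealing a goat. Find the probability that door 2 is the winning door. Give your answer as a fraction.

1/7

Apply Bayes' rule, conditioning on where the car actually is.
If it is behind any of doors 1, 3, 4, 5, and 7 (prior 1/7 each): the host has 5 equally likely choices, so probability 1/5; weight (1/7)·(1/5) = 1/35 each.
If it is behind door 2 (prior 1/7): the host has 6 equally likely choices, so probability 1/6; weight (1/7)·(1/6) = 1/42.
If it is behind door 6 (prior 1/7): the host opened door 6, so this case is ruled out; weight (1/7)·0 = 0.
The weights sum to 1/6.
So P(the car behind door 2 | the host opened door 6) = (1/42) / (1/6) = 1/7.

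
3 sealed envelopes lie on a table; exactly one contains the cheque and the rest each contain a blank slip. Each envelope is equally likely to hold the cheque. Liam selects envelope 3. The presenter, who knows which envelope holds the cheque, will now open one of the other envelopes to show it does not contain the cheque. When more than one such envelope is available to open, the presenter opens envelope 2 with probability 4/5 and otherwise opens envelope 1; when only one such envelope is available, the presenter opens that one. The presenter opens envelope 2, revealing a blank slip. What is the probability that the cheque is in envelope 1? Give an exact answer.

5/9

Consider each possible location of the cheque in turn.
If it is in envelope 1 (prior 1/3): only envelope 2 is available, probability 1; weight (1/3)·1 = 1/3.
If it is in envelope 2 (prior 1/3): the presenter opened envelope 2, so this case is ruled out; weight (1/3)·0 = 0.
If it is in envelope 3 (prior 1/3): envelope 2 is available, opened with probability 4/5; weight (1/3)·(4/5) = 4/15.
The weights sum to 3/5.
So P(the cheque in envelope 1 | the presenter opened envelope 2) = (1/3) / (3/5) = 5/9.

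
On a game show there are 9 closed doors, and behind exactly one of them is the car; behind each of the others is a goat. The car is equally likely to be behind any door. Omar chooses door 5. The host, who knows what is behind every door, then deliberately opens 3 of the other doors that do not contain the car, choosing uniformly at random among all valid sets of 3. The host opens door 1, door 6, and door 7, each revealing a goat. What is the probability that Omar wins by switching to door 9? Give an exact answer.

8/45

Apply Bayes' rule, conditioning on where the car actually is.
If it is behind any of doors 1, 6, and 7 (prior 1/9 each): that door was opened and seen not to hold the prize — ruled out; weight (1/9)·0 = 0 each.
If it is behind any of doors 2, 3, 4, 8, and 9 (prior 1/9 each): the host has 35 equally likely choices, so probability 1/35; weight (1/9)·(1/35) = 1/315 each.
If it is behind door 5 (prior 1/9): the host has 56 equally likely choices, so probability 1/56; weight (1/9)·(1/56) = 1/504.
The weights sum to 1/56.
So P(the car behind door 9 | the host opened door 1, door 6, and door 7) = (1/315) / (1/56) = 8/45.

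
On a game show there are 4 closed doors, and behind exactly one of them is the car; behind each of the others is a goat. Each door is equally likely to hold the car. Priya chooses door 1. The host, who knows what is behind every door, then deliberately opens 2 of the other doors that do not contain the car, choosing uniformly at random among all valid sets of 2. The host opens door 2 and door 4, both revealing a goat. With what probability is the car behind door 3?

3/4

Apply Bayes' rule, conditioning on where the car actually is.
If it is behind door 1 (prior 1/4): the host has 3 equally likely choices, so probability 1/3; weight (1/4)·(1/3) = 1/12.
If it is behind either of doors 2 and 4 (prior 1/4 each): that door was opened and seen not to hold the prize — ruled out; weight (1/4)·0 = 0 each.
If it is behind door 3 (prior 1/4): the host has no choice, probability 1; weight (1/4)·1 = 1/4.
The weights sum to 1/3.
So P(the car behind door 3 | the host opened door 2 and door 4) = (1/4) / (1/3) = 3/4.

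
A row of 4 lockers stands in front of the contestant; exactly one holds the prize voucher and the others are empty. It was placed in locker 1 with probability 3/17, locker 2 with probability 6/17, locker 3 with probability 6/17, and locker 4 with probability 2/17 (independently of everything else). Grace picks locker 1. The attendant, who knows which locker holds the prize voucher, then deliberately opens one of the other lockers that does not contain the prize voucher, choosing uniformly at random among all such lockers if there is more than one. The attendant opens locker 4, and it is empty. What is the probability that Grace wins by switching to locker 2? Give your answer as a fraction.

Condition on the true location of the prize voucher.
If it is in locker 1 (prior 3/17): the attendant has 3 equally likely choices, so probability 1/3; weight (3/17)·(1/3) = 1/17.
If it is in either of lockers 2 and 3 (prior 6/17 each): the attendant has 2 equally likely choices, so probability 1/2; weight (6/17)·(1/2) = 3/17 each.
If it is in locker 4 (prior 2/17): the attendant opened locker 4, so this case is ruled out; weight (2/17)·0 = 0.
The weights sum to 7/17.
So P(the prize voucher in locker 2 | the attendant opened locker 4) = (3/17) / (7/17) = 3/7.

3/7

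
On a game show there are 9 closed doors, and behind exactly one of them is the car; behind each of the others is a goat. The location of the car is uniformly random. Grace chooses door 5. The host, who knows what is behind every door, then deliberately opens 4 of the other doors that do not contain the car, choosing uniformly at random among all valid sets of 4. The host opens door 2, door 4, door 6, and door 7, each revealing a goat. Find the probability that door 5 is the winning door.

Apply Bayes' rule, conditioning on where the car actually is.
If it is behind any of doors 1, 3, 8, and 9 (prior 1/9 each): the host has 35 equally likely choices, so probability 1/35; weight (1/9)·(1/35) = 1/315 each.
If it is behind any of doors 2, 4, 6, and 7 (prior 1/9 each): that door was opened and seen not to hold the prize — ruled out; weight (1/9)·0 = 0 each.
If it is behind door 5 (prior 1/9): the host has 70 equally likely choices, so probability 1/70; weight (1/9)·(1/70) = 1/630.
The weights sum to 1/70.
So P(the car behind door 5 | the host opened door 2, door 4, door 6, and door 7) = (1/630) / (1/70) = 1/9.

1/9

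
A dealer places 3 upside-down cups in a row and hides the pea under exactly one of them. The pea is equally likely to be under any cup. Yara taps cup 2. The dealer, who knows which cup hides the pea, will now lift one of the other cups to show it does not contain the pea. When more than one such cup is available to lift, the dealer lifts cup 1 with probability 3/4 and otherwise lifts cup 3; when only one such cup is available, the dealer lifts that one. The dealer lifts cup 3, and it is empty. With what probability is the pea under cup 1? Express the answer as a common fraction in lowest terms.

Consider each possible location of the pea in turn.
If it is under cup 1 (prior 1/3): only cup 3 is available, probability 1; weight (1/3)·1 = 1/3.
If it is under cup 2 (prior 1/3): cup 1 is available but not opened, probability 1/4; weight (1/3)·(1/4) = 1/12.
If it is under cup 3 (prior 1/3): the dealer opened cup 3, so this case is ruled out; weight (1/3)·0 = 0.
The weights sum to 5/12.
So P(the pea under cup 1 | the dealer opened cup 3) = (1/3) / (5/12) = 4/5.

4/5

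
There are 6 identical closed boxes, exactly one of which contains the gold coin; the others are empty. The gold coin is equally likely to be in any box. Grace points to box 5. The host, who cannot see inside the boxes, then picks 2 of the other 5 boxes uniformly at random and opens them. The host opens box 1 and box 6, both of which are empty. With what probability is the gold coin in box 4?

Consider each possible location of the gold coin in turn.
If it is in either of boxes 1 and 6 (prior 1/6 each): that box was opened and seen not to hold the prize — ruled out; weight (1/6)·0 = 0 each.
If it is in any of boxes 2, 3, 4, and 5 (prior 1/6 each): the host picks exactly this set with probability 1/10 regardless, and none is the prize; weight (1/6)·(1/10) = 1/60 each.
The weights sum to 1/15.
So P(the gold coin in box 4 | the host opened box 1 and box 6) = (1/60) / (1/15) = 1/4.

1/4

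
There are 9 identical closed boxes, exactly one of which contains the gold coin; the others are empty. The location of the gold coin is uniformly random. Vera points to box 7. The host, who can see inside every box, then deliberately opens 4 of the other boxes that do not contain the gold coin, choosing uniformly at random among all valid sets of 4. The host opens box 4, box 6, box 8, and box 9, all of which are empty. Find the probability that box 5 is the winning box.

Condition on the true location of the gold coin.
If it is in any of boxes 1, 2, 3, and 5 (prior 1/9 each): the host has 35 equally likely choices, so probability 1/35; weight (1/9)·(1/35) = 1/315 each.
If it is in any of boxes 4, 6, 8, and 9 (prior 1/9 each): that box was opened and seen not to hold the prize — ruled out; weight (1/9)·0 = 0 each.
If it is in box 7 (prior 1/9): the host has 70 equally likely choices, so probability 1/70; weight (1/9)·(1/70) = 1/630.
The weights sum to 1/70.
So P(the gold coin in box 5 | the host opened box 4, box 6, box 8, and box 9) = (1/315) / (1/70) = 2/9.

2/9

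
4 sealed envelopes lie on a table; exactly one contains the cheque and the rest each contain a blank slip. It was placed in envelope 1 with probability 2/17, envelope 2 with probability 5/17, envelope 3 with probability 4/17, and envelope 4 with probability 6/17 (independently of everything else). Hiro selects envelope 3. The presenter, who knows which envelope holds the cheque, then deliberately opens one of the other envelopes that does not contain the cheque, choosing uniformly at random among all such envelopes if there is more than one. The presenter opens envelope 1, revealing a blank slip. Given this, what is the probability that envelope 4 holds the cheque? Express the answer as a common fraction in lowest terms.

18/41

Apply Bayes' rule, conditioning on where the cheque actually is.
If it is in envelope 1 (prior 2/17): the presenter opened envelope 1, so this case is ruled out; weight (2/17)·0 = 0.
If it is in envelope 2 (prior 5/17): the presenter has 2 equally likely choices, so probability 1/2; weight (5/17)·(1/2) = 5/34.
If it is in envelope 3 (prior 4/17): the presenter has 3 equally likely choices, so probability 1/3; weight (4/17)·(1/3) = 4/51.
If it is in envelope 4 (prior 6/17): the presenter has 2 equally likely choices, so probability 1/2; weight (6/17)·(1/2) = 3/17.
The weights sum to 41/102.
So P(the cheque in envelope 4 | the presenter opened envelope 1) = (3/17) / (41/102) = 18/41.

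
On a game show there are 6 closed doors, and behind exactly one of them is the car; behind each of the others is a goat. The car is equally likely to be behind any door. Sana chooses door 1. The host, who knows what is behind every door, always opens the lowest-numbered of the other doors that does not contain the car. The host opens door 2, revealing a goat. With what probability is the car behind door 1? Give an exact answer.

1/5

Condition on the true location of the car.
If it is behind any of doors 1, 3, 4, 5, and 6 (prior 1/6 each): door 2 is the lowest-numbered option available, probability 1; weight (1/6)·1 = 1/6 each.
If it is behind door 2 (prior 1/6): the host opened door 2, so this case is ruled out; weight (1/6)·0 = 0.
The weights sum to 5/6.
So P(the car behind door 1 | the host opened door 2) = (1/6) / (5/6) = 1/5.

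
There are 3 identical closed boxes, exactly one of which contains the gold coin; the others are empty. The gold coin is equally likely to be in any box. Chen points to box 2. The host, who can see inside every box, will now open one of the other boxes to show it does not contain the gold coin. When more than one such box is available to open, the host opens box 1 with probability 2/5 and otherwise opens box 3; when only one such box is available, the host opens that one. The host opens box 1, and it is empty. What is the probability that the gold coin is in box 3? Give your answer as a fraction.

Condition on the true location of the gold coin.
If it is in box 1 (prior 1/3): the host opened box 1, so this case is ruled out; weight (1/3)·0 = 0.
If it is in box 2 (prior 1/3): box 1 is available, opened with probability 2/5; weight (1/3)·(2/5) = 2/15.
If it is in box 3 (prior 1/3): only box 1 is available, probability 1; weight (1/3)·1 = 1/3.
The weights sum to 7/15.
So P(the gold coin in box 3 | the host opened box 1) = (1/3) / (7/15) = 5/7.

5/7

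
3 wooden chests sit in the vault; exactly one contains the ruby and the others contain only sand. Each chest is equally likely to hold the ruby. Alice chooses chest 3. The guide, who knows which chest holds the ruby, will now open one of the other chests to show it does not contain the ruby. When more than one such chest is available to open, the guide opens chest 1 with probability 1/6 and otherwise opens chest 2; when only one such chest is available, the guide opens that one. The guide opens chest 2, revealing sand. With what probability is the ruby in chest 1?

Consider each possible location of the ruby in turn.
If it is in chest 1 (prior 1/3): only chest 2 is available, probability 1; weight (1/3)·1 = 1/3.
If it is in chest 2 (prior 1/3): the guide opened chest 2, so this case is ruled out; weight (1/3)·0 = 0.
If it is in chest 3 (prior 1/3): chest 1 is available but not opened, probability 5/6; weight (1/3)·(5/6) = 5/18.
The weights sum to 11/18.
So P(the ruby in chest 1 | the guide opened chest 2) = (1/3) / (11/18) = 6/11.

6/11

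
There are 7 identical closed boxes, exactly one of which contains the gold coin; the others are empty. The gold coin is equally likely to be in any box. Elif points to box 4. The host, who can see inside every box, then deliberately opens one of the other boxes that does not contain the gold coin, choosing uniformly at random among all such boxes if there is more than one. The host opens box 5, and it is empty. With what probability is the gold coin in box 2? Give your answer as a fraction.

6/35

Consider each possible location of the gold coin in turn.
If it is in any of boxes 1, 2, 3, 6, and 7 (prior 1/7 each): the host has 5 equally likely choices, so probability 1/5; weight (1/7)·(1/5) = 1/35 each.
If it is in box 4 (prior 1/7): the host has 6 equally likely choices, so probability 1/6; weight (1/7)·(1/6) = 1/42.
If it is in box 5 (prior 1/7): the host opened box 5, so this case is ruled out; weight (1/7)·0 = 0.
The weights sum to 1/6.
So P(the gold coin in box 2 | the host opened box 5) = (1/35) / (1/6) = 6/35.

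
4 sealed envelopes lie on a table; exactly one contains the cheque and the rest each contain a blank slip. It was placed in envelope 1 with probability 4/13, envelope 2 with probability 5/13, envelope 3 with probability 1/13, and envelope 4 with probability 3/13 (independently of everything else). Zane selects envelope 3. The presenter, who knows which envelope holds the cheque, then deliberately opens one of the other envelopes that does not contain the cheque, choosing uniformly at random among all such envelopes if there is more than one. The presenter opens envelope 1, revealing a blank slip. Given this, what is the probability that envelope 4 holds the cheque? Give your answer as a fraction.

Apply Bayes' rule, conditioning on where the cheque actually is.
If it is in envelope 1 (prior 4/13): the presenter opened envelope 1, so this case is ruled out; weight (4/13)·0 = 0.
If it is in envelope 2 (prior 5/13): the presenter has 2 equally likely choices, so probability 1/2; weight (5/13)·(1/2) = 5/26.
If it is in envelope 3 (prior 1/13): the presenter has 3 equally likely choices, so probability 1/3; weight (1/13)·(1/3) = 1/39.
If it is in envelope 4 (prior 3/13): the presenter has 2 equally likely choices, so probability 1/2; weight (3/13)·(1/2) = 3/26.
The weights sum to 1/3.
So P(the cheque in envelope 4 | the presenter opened envelope 1) = (3/26) / (1/3) = 9/26.

9/26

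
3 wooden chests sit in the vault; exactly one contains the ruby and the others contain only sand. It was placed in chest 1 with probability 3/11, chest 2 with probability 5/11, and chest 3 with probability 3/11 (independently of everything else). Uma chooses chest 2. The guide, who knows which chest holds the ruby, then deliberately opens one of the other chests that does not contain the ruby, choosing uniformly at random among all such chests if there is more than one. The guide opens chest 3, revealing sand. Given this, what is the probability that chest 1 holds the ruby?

Condition on the true location of the ruby.
If it is in chest 1 (prior 3/11): the guide has no choice, probability 1; weight (3/11)·1 = 3/11.
If it is in chest 2 (prior 5/11): the guide has 2 equally likely choices, so probability 1/2; weight (5/11)·(1/2) = 5/22.
If it is in chest 3 (prior 3/11): the guide opened chest 3, so this case is ruled out; weight (3/11)·0 = 0.
The weights sum to 1/2.
So P(the ruby in chest 1 | the guide opened chest 3) = (3/11) / (1/2) = 6/11.

6/11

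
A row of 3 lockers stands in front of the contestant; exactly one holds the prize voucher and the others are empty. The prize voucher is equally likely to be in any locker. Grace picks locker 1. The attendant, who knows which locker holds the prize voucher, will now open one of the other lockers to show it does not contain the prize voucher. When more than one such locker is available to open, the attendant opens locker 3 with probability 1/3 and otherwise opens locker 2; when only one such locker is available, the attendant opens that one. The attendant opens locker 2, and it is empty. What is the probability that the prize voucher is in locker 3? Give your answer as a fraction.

Condition on the true location of the prize voucher.
If it is in locker 1 (prior 1/3): locker 3 is available but not opened, probability 2/3; weight (1/3)·(2/3) = 2/9.
If it is in locker 2 (prior 1/3): the attendant opened locker 2, so this case is ruled out; weight (1/3)·0 = 0.
If it is in locker 3 (prior 1/3): only locker 2 is available, probability 1; weight (1/3)·1 = 1/3.
The weights sum to 5/9.
So P(the prize voucher in locker 3 | the attendant opened locker 2) = (1/3) / (5/9) = 3/5.

3/5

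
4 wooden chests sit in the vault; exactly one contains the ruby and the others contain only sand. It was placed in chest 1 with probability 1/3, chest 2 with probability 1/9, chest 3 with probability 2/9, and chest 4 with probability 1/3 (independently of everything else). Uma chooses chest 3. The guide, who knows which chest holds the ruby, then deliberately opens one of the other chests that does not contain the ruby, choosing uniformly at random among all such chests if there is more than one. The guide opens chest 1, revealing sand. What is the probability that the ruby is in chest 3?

1/4

Condition on the true location of the ruby.
If it is in chest 1 (prior 1/3): the guide opened chest 1, so this case is ruled out; weight (1/3)·0 = 0.
If it is in chest 2 (prior 1/9): the guide has 2 equally likely choices, so probability 1/2; weight (1/9)·(1/2) = 1/18.
If it is in chest 3 (prior 2/9): the guide has 3 equally likely choices, so probability 1/3; weight (2/9)·(1/3) = 2/27.
If it is in chest 4 (prior 1/3): the guide has 2 equally likely choices, so probability 1/2; weight (1/3)·(1/2) = 1/6.
The weights sum to 8/27.
So P(the ruby in chest 3 | the guide opened chest 1) = (2/27) / (8/27) = 1/4.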